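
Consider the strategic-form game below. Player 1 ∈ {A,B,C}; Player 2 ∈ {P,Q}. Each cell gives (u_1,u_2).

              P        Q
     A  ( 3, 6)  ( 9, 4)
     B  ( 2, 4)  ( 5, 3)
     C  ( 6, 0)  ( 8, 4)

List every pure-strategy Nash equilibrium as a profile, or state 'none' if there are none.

No pure NE.

(A,P): not NE [P1→C gives 6>3]
(A,Q): not NE [P2→P gives 6>4]
(B,P): not NE [P1→C gives 6>2]
(B,Q): not NE [P1→A gives 9>5; P2→P gives 4>3]
(C,P): not NE [P2→Q gives 4>0]
(C,Q): not NE [P1→A gives 9>8]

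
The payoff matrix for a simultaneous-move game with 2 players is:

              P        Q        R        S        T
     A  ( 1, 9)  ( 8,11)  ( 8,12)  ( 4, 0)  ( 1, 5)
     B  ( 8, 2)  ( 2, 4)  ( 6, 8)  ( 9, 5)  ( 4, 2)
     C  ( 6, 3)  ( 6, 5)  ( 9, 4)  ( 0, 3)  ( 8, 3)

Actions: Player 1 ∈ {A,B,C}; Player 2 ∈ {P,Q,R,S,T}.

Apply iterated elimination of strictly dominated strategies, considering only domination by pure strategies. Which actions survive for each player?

Remaining: P1:{A,C} P2:{Q,R}

P2 drop P (Q beats it: A:11>9 B:4>2 C:5>3)
P2 drop S (R beats it: A:12>0 B:8>5 C:4>3)
P1 drop B (C beats it: Q:6>2 R:9>6 T:8>4)
P2 drop T (Q beats it: A:11>5 C:5>3)
P1→{A,C} P2→{Q,R}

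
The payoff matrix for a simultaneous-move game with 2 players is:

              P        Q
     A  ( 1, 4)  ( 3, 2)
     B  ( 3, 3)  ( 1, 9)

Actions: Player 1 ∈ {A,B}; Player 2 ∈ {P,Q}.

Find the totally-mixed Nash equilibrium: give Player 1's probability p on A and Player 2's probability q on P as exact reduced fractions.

P1 indiff ⇒ q·1+(1-q)·3 = q·3+(1-q)·1 ⇒ q(-2) = (1-q)(-2) ⇒ q = 1/2
P2 indiff ⇒ p·4+(1-p)·3 = p·2+(1-p)·9 ⇒ p(2) = (1-p)(6) ⇒ p = 3/4

(p,q) = (3/4, 1/2)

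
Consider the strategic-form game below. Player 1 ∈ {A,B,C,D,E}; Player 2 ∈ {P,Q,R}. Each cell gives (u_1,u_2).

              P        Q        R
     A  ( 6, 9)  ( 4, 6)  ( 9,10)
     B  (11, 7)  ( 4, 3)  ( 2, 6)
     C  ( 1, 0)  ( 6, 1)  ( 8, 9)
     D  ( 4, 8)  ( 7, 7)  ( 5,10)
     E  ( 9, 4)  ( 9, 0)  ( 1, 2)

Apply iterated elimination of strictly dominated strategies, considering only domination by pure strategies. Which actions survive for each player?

P2 drop Q (R beats it: A:10>6 B:6>3 C:9>1 D:10>7 E:2>0)
P1 drop C (A beats it: P:6>1 R:9>8)
P1 drop D (A beats it: P:6>4 R:9>5)
P1 drop E (B beats it: P:11>9 R:2>1)
P1→{A,B} P2→{P,R}

Remaining: P1:{A,B} P2:{P,R}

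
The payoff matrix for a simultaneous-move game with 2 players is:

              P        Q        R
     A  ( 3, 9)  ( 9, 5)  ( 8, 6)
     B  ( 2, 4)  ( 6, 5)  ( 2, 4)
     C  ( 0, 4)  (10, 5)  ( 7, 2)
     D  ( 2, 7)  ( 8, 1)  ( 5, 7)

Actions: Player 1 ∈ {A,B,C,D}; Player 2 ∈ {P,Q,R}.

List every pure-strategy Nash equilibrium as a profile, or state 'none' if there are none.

NE set: (A,P), (C,Q)

(A,P): NE
(A,Q): not NE [P1→C gives 10>9; P2→P gives 9>5]
(A,R): not NE [P2→P gives 9>6]
(B,P): not NE [P1→A gives 3>2; P2→Q gives 5>4]
(B,Q): not NE [P1→C gives 10>6]
(B,R): not NE [P1→A gives 8>2; P2→Q gives 5>4]
(C,P): not NE [P1→A gives 3>0; P2→Q gives 5>4]
(C,Q): NE
(C,R): not NE [P1→A gives 8>7; P2→Q gives 5>2]
(D,P): not NE [P1→A gives 3>2]
(D,Q): not NE [P1→C gives 10>8; P2→R gives 7>1]
(D,R): not NE [P1→A gives 8>5]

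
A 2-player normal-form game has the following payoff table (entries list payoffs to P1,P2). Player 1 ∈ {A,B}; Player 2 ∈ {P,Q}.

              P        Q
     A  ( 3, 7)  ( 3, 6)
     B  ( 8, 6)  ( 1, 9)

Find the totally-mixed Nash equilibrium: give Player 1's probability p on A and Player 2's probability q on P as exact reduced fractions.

P1 mixes 3/4 on A; P2 mixes 2/7 on P

P1 indiff ⇒ q·3+(1-q)·3 = q·8+(1-q)·1 ⇒ q(-5) = (1-q)(-2) ⇒ q = 2/7
P2 indiff ⇒ p·7+(1-p)·6 = p·6+(1-p)·9 ⇒ p(1) = (1-p)(3) ⇒ p = 3/4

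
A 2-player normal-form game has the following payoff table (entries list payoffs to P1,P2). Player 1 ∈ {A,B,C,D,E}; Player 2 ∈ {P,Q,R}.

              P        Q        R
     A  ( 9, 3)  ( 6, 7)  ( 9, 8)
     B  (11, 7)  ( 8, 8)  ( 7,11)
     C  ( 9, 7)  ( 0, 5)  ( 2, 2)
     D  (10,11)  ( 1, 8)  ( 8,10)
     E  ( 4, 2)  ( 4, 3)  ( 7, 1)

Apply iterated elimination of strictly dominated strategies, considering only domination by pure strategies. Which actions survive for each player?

P1 drop C (B beats it: P:11>9 Q:8>0 R:7>2)
P1 drop E (A beats it: P:9>4 Q:6>4 R:9>7)
P2 drop Q (R beats it: A:8>7 B:11>8 D:10>8)
P1→{A,B,D} P2→{P,R}

Remaining: P1:{A,B,D} P2:{P,R}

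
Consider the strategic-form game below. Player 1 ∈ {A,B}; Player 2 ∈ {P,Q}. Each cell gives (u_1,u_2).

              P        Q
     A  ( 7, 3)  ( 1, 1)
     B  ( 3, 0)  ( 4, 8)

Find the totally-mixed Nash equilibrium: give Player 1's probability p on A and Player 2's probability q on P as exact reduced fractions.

P1 indiff ⇒ q·7+(1-q)·1 = q·3+(1-q)·4 ⇒ q(4) = (1-q)(3) ⇒ q = 3/7
P2 indiff ⇒ p·3+(1-p)·0 = p·1+(1-p)·8 ⇒ p(2) = (1-p)(8) ⇒ p = 4/5

P1 mixes 4/5 on A; P2 mixes 3/7 on P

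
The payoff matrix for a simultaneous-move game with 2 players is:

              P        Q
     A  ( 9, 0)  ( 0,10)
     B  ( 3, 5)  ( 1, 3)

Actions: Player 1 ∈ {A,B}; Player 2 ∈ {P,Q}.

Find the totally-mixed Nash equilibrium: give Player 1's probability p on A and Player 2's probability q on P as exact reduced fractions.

P1 indiff ⇒ q·9+(1-q)·0 = q·3+(1-q)·1 ⇒ q(6) = (1-q)(1) ⇒ q = 1/7
P2 indiff ⇒ p·0+(1-p)·5 = p·10+(1-p)·3 ⇒ p(-10) = (1-p)(-2) ⇒ p = 1/6

p=1/6, q=1/7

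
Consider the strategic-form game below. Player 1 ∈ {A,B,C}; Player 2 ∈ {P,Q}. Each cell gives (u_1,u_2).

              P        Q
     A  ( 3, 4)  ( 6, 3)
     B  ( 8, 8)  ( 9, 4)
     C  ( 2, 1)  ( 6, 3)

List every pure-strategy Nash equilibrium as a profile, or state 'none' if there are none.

PSNE = {(B,P)}

(A,P): not NE [P1→B gives 8>3]
(A,Q): not NE [P1→B gives 9>6; P2→P gives 4>3]
(B,P): NE
(B,Q): not NE [P2→P gives 8>4]
(C,P): not NE [P1→B gives 8>2; P2→Q gives 3>1]
(C,Q): not NE [P1→B gives 9>6]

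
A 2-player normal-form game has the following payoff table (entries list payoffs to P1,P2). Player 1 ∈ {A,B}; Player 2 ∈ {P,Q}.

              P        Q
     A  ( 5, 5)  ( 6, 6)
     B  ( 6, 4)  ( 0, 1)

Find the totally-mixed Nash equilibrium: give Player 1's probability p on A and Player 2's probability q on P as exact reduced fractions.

P1 indiff ⇒ q·5+(1-q)·6 = q·6+(1-q)·0 ⇒ q(-1) = (1-q)(-6) ⇒ q = 6/7
P2 indiff ⇒ p·5+(1-p)·4 = p·6+(1-p)·1 ⇒ p(-1) = (1-p)(-3) ⇒ p = 3/4

P1 mixes 3/4 on A; P2 mixes 6/7 on P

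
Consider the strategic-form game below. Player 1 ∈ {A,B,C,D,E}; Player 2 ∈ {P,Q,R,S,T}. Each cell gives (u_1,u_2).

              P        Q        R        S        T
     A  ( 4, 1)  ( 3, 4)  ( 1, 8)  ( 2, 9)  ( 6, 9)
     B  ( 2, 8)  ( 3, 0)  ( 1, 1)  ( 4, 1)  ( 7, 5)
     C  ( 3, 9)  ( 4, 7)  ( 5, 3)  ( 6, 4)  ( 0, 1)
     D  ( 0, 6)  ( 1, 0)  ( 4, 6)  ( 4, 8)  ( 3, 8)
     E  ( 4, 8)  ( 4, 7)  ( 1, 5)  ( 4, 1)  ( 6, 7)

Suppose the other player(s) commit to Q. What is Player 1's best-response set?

BR_1 = {C,E}

u_1(A vs Q) = 3
u_1(B vs Q) = 3
u_1(C vs Q) = 4
u_1(D vs Q) = 1
u_1(E vs Q) = 4
max payoff 4 at {C,E}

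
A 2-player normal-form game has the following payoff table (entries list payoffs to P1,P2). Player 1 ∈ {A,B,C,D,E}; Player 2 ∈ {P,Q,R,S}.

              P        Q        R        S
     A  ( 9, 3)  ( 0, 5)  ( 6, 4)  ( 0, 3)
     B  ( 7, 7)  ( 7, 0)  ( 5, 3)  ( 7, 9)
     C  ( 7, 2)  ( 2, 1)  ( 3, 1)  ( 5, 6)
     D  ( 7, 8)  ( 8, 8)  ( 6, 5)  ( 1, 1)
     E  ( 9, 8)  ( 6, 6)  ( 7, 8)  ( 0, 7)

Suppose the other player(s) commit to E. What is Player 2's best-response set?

u_2(P vs E) = 8
u_2(Q vs E) = 6
u_2(R vs E) = 8
u_2(S vs E) = 7
max payoff 8 at {P,R}

argmax u_2 = {P,R}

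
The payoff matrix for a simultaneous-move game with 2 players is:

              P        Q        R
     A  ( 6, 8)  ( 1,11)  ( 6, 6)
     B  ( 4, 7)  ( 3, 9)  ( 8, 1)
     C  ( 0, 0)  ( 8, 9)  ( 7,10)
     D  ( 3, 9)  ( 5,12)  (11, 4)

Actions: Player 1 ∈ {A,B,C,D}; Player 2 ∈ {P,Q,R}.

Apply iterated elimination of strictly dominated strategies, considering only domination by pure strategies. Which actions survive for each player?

IESDS → P1:{C,D} P2:{Q,R}

P2 drop P (Q beats it: A:11>8 B:9>7 C:9>0 D:12>9)
P1 drop A (B beats it: Q:3>1 R:8>6)
P1 drop B (D beats it: Q:5>3 R:11>8)
P1→{C,D} P2→{Q,R}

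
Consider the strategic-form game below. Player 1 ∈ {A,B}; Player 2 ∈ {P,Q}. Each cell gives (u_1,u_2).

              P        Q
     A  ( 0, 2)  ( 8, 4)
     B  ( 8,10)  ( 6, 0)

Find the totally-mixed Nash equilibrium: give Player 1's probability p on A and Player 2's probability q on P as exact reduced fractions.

(p,q) = (5/6, 1/5)

P1 indiff ⇒ q·0+(1-q)·8 = q·8+(1-q)·6 ⇒ q(-8) = (1-q)(-2) ⇒ q = 1/5
P2 indiff ⇒ p·2+(1-p)·10 = p·4+(1-p)·0 ⇒ p(-2) = (1-p)(-10) ⇒ p = 5/6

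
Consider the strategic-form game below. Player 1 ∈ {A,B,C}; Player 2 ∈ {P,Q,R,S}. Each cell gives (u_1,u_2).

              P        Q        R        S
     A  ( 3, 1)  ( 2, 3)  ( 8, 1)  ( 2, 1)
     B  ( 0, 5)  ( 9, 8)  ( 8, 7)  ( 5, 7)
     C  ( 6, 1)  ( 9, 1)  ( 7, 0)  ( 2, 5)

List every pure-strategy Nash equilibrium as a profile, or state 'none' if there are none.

Nash profiles: (B,Q)

(A,P): not NE [P1→C gives 6>3; P2→Q gives 3>1]
(A,Q): not NE [P1→C gives 9>2]
(A,R): not NE [P2→Q gives 3>1]
(A,S): not NE [P1→B gives 5>2; P2→Q gives 3>1]
(B,P): not NE [P1→C gives 6>0; P2→Q gives 8>5]
(B,Q): NE
(B,R): not NE [P2→Q gives 8>7]
(B,S): not NE [P2→Q gives 8>7]
(C,P): not NE [P2→S gives 5>1]
(C,Q): not NE [P2→S gives 5>1]
(C,R): not NE [P1→B gives 8>7; P2→S gives 5>0]
(C,S): not NE [P1→B gives 5>2]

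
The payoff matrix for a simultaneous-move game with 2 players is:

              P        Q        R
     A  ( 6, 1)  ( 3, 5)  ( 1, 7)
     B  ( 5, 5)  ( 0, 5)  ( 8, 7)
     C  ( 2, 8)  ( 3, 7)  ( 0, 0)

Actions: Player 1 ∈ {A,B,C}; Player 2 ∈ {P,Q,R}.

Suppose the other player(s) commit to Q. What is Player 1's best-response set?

P1 best: {A,C}

u_1(A vs Q) = 3
u_1(B vs Q) = 0
u_1(C vs Q) = 3
max payoff 3 at {A,C}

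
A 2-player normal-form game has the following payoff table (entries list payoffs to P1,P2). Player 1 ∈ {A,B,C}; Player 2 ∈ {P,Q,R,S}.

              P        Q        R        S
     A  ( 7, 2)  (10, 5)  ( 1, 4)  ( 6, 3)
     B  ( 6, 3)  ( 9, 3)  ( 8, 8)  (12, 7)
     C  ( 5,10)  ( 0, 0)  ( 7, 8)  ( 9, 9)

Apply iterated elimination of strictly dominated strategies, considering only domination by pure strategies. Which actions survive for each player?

P1 drop C (B beats it: P:6>5 Q:9>0 R:8>7 S:12>9)
P2 drop P (R beats it: A:4>2 B:8>3)
P2 drop S (R beats it: A:4>3 B:8>7)
P1→{A,B} P2→{Q,R}

IESDS → P1:{A,B} P2:{Q,R}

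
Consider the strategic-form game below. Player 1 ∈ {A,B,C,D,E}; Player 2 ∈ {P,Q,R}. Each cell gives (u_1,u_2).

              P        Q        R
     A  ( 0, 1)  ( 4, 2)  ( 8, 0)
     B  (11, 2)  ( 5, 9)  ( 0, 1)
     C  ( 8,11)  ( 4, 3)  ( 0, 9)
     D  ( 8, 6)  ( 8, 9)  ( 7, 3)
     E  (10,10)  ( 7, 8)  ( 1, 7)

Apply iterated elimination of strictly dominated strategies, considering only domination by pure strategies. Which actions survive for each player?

P1 drop C (E beats it: P:10>8 Q:7>4 R:1>0)
P2 drop R (P beats it: A:1>0 B:2>1 D:6>3 E:10>7)
P1 drop A (B beats it: P:11>0 Q:5>4)
P1→{B,D,E} P2→{P,Q}

Remaining: P1:{B,D,E} P2:{P,Q}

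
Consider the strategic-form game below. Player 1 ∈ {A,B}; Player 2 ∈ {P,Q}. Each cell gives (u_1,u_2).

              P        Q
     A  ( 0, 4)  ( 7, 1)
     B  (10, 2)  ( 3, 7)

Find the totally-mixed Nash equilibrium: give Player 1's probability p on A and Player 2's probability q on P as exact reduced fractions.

P1 indiff ⇒ q·0+(1-q)·7 = q·10+(1-q)·3 ⇒ q(-10) = (1-q)(-4) ⇒ q = 2/7
P2 indiff ⇒ p·4+(1-p)·2 = p·1+(1-p)·7 ⇒ p(3) = (1-p)(5) ⇒ p = 5/8

P1 mixes 5/8 on A; P2 mixes 2/7 on P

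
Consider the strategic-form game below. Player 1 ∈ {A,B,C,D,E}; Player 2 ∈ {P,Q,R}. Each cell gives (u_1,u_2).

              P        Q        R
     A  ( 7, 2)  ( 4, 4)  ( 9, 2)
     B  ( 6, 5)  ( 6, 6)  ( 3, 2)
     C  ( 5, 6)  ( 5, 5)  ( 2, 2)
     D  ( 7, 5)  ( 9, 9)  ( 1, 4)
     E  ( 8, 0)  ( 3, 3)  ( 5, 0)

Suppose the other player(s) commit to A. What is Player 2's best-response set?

P2 best: {Q}

u_2(P vs A) = 2
u_2(Q vs A) = 4
u_2(R vs A) = 2
max payoff 4 at {Q}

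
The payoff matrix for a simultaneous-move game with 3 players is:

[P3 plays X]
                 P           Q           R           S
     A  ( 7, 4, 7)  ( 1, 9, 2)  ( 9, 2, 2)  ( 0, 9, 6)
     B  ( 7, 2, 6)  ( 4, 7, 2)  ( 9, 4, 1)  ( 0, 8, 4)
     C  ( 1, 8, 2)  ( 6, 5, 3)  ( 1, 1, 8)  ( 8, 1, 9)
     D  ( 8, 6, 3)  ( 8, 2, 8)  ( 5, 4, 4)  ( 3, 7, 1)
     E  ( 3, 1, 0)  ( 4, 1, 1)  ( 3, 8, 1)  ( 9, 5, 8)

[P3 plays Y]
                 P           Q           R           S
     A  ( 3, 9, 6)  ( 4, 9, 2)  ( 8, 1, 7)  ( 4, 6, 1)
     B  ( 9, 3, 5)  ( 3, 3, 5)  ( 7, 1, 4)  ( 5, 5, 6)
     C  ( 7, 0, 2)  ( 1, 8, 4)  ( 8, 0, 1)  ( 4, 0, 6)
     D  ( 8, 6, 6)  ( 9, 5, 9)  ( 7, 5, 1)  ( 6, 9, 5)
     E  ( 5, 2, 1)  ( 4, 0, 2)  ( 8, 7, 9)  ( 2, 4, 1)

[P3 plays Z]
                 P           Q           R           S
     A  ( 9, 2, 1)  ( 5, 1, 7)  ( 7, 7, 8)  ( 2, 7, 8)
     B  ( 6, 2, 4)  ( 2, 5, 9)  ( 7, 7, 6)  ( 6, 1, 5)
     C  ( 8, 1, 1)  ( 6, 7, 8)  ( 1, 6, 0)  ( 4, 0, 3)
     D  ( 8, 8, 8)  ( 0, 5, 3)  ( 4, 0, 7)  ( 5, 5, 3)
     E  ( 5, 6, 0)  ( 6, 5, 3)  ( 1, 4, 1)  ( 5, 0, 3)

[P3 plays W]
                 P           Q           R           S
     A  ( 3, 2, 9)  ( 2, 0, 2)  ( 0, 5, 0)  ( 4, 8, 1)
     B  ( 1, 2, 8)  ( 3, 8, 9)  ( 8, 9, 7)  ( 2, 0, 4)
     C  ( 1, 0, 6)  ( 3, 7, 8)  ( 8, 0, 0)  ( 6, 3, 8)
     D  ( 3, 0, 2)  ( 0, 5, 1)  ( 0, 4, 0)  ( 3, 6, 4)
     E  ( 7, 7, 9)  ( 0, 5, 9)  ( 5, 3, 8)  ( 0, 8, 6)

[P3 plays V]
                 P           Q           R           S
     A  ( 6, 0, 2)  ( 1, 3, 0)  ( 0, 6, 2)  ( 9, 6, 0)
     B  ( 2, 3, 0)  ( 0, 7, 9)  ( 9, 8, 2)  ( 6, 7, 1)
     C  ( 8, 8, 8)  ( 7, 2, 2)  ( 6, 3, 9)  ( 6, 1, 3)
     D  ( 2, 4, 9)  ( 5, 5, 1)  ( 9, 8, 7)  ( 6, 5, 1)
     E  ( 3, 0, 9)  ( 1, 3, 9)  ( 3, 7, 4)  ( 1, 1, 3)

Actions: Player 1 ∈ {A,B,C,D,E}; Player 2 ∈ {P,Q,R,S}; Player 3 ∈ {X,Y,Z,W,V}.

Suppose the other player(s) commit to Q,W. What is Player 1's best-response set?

argmax u_1 = {B,C}

u_1(A vs Q,W) = 2
u_1(B vs Q,W) = 3
u_1(C vs Q,W) = 3
u_1(D vs Q,W) = 0
u_1(E vs Q,W) = 0
max payoff 3 at {B,C}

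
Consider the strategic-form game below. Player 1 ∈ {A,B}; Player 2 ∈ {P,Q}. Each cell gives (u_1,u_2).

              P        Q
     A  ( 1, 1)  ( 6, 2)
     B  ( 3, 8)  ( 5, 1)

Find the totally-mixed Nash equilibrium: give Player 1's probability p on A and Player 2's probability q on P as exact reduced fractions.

(p,q) = (7/8, 1/3)

P1 indiff ⇒ q·1+(1-q)·6 = q·3+(1-q)·5 ⇒ q(-2) = (1-q)(-1) ⇒ q = 1/3
P2 indiff ⇒ p·1+(1-p)·8 = p·2+(1-p)·1 ⇒ p(-1) = (1-p)(-7) ⇒ p = 7/8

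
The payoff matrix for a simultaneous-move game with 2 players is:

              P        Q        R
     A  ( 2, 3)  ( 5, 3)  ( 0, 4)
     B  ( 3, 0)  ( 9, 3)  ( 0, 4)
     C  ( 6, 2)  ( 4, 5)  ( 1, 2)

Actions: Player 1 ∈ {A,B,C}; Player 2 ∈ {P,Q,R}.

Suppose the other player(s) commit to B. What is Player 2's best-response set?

argmax u_2 = {R}

u_2(P vs B) = 0
u_2(Q vs B) = 3
u_2(R vs B) = 4
max payoff 4 at {R}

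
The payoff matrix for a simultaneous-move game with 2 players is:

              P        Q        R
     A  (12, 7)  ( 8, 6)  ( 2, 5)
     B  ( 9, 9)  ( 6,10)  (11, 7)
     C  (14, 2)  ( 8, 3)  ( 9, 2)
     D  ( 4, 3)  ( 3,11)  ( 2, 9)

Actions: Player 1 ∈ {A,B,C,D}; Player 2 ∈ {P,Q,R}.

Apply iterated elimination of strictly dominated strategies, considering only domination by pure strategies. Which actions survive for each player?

P1 drop D (B beats it: P:9>4 Q:6>3 R:11>2)
P2 drop R (Q beats it: A:6>5 B:10>7 C:3>2)
P1 drop B (A beats it: P:12>9 Q:8>6)
P1→{A,C} P2→{P,Q}

IESDS → P1:{A,C} P2:{P,Q}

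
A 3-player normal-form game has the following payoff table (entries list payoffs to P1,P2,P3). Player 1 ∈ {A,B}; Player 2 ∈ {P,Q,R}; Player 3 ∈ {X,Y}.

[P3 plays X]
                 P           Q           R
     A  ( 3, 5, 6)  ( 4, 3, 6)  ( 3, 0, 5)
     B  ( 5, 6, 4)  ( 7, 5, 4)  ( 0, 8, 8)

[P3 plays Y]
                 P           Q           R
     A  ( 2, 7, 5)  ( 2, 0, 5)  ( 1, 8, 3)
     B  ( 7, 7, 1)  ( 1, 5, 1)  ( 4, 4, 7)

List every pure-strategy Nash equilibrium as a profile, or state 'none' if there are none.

(A,P,X): not NE [P1→B gives 5>3]
(A,P,Y): not NE [P1→B gives 7>2; P2→R gives 8>7; P3→X gives 6>5]
(A,Q,X): not NE [P1→B gives 7>4; P2→P gives 5>3]
(A,Q,Y): not NE [P2→R gives 8>0; P3→X gives 6>5]
(A,R,X): not NE [P2→P gives 5>0]
(A,R,Y): not NE [P1→B gives 4>1; P3→X gives 5>3]
(B,P,X): not NE [P2→R gives 8>6]
(B,P,Y): not NE [P3→X gives 4>1]
(B,Q,X): not NE [P2→R gives 8>5]
(B,Q,Y): not NE [P1→A gives 2>1; P2→P gives 7>5; P3→X gives 4>1]
(B,R,X): not NE [P1→A gives 3>0]
(B,R,Y): not NE [P2→P gives 7>4; P3→X gives 8>7]

No pure NE.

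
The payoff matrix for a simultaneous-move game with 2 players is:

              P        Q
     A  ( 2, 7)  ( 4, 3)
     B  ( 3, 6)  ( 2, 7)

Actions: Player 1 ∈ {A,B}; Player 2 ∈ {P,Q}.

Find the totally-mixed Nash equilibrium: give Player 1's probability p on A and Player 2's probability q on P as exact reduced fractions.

P1 indiff ⇒ q·2+(1-q)·4 = q·3+(1-q)·2 ⇒ q(-1) = (1-q)(-2) ⇒ q = 2/3
P2 indiff ⇒ p·7+(1-p)·6 = p·3+(1-p)·7 ⇒ p(4) = (1-p)(1) ⇒ p = 1/5

P1 mixes 1/5 on A; P2 mixes 2/3 on P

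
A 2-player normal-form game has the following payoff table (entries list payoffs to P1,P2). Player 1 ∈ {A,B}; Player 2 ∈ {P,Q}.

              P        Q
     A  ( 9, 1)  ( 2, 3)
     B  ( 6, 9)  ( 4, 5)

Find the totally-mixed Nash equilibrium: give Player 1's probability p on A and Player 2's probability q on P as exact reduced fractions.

p=2/3, q=2/5

P1 indiff ⇒ q·9+(1-q)·2 = q·6+(1-q)·4 ⇒ q(3) = (1-q)(2) ⇒ q = 2/5
P2 indiff ⇒ p·1+(1-p)·9 = p·3+(1-p)·5 ⇒ p(-2) = (1-p)(-4) ⇒ p = 2/3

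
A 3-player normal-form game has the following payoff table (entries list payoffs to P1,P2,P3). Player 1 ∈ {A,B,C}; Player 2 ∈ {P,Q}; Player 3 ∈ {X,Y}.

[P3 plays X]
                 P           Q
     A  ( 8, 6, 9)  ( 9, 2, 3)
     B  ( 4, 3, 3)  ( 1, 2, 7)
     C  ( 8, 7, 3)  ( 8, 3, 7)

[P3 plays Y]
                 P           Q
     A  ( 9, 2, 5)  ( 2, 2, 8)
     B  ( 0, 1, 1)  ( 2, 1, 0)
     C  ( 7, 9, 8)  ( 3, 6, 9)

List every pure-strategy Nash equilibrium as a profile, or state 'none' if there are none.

Nash profiles: (A,P,X)

(A,P,X): NE
(A,P,Y): not NE [P3→X gives 9>5]
(A,Q,X): not NE [P2→P gives 6>2; P3→Y gives 8>3]
(A,Q,Y): not NE [P1→C gives 3>2]
(B,P,X): not NE [P1→C gives 8>4]
(B,P,Y): not NE [P1→A gives 9>0; P3→X gives 3>1]
(B,Q,X): not NE [P1→A gives 9>1; P2→P gives 3>2]
(B,Q,Y): not NE [P1→C gives 3>2; P3→X gives 7>0]
(C,P,X): not NE [P3→Y gives 8>3]
(C,P,Y): not NE [P1→A gives 9>7]
(C,Q,X): not NE [P1→A gives 9>8; P2→P gives 7>3; P3→Y gives 9>7]
(C,Q,Y): not NE [P2→P gives 9>6]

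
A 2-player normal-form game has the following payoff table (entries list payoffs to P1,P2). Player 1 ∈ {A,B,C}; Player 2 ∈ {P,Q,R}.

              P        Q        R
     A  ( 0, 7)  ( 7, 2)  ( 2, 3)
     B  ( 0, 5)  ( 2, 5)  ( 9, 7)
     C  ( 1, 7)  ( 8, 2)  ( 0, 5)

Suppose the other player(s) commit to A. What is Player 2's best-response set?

argmax u_2 = {P}

u_2(P vs A) = 7
u_2(Q vs A) = 2
u_2(R vs A) = 3
max payoff 7 at {P}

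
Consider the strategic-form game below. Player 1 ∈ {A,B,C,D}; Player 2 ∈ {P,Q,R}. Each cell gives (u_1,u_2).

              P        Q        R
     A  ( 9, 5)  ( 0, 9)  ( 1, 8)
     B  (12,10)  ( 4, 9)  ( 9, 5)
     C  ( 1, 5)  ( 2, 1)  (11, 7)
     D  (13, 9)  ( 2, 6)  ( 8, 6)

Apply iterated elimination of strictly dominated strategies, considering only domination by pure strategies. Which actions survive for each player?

P1 drop A (B beats it: P:12>9 Q:4>0 R:9>1)
P2 drop Q (P beats it: B:10>9 C:5>1 D:9>6)
P1→{B,C,D} P2→{P,R}

IESDS → P1:{B,C,D} P2:{P,R}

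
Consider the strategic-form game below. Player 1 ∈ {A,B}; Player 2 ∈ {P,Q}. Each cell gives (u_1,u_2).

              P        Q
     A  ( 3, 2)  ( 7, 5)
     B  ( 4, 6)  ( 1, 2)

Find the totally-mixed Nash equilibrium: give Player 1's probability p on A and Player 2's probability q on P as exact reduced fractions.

P1 indiff ⇒ q·3+(1-q)·7 = q·4+(1-q)·1 ⇒ q(-1) = (1-q)(-6) ⇒ q = 6/7
P2 indiff ⇒ p·2+(1-p)·6 = p·5+(1-p)·2 ⇒ p(-3) = (1-p)(-4) ⇒ p = 4/7

P1 mixes 4/7 on A; P2 mixes 6/7 on P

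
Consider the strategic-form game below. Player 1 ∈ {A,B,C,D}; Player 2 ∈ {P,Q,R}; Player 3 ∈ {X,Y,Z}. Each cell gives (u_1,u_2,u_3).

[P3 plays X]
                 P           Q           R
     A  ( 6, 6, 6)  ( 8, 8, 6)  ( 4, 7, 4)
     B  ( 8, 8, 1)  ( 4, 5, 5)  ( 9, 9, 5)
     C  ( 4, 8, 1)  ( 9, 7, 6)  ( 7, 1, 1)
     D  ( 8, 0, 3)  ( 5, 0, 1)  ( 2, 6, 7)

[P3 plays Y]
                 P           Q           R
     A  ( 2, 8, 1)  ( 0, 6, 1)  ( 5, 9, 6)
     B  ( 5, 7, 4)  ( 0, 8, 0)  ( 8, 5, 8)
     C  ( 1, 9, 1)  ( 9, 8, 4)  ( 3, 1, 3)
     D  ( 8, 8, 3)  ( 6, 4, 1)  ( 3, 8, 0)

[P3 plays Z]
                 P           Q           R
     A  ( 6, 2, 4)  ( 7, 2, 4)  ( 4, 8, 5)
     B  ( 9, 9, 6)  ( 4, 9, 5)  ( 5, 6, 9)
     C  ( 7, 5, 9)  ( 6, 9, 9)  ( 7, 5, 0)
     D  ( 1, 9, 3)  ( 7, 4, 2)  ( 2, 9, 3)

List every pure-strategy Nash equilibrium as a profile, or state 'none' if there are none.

(A,P,X): not NE [P1→D gives 8>6; P2→Q gives 8>6]
(A,P,Y): not NE [P1→D gives 8>2; P2→R gives 9>8; P3→X gives 6>1]
(A,P,Z): not NE [P1→B gives 9>6; P2→R gives 8>2; P3→X gives 6>4]
(A,Q,X): not NE [P1→C gives 9>8]
(A,Q,Y): not NE [P1→C gives 9>0; P2→R gives 9>6; P3→X gives 6>1]
(A,Q,Z): not NE [P2→R gives 8>2; P3→X gives 6>4]
(A,R,X): not NE [P1→B gives 9>4; P2→Q gives 8>7; P3→Y gives 6>4]
(A,R,Y): not NE [P1→B gives 8>5]
(A,R,Z): not NE [P1→C gives 7>4; P3→Y gives 6>5]
(B,P,X): not NE [P2→R gives 9>8; P3→Z gives 6>1]
(B,P,Y): not NE [P1→D gives 8>5; P2→Q gives 8>7; P3→Z gives 6>4]
(B,P,Z): NE
(B,Q,X): not NE [P1→C gives 9>4; P2→R gives 9>5]
(B,Q,Y): not NE [P1→C gives 9>0; P3→Z gives 5>0]
(B,Q,Z): not NE [P1→D gives 7>4]
(B,R,X): not NE [P3→Z gives 9>5]
(B,R,Y): not NE [P2→Q gives 8>5; P3→Z gives 9>8]
(B,R,Z): not NE [P1→C gives 7>5; P2→Q gives 9>6]
(C,P,X): not NE [P1→D gives 8>4; P3→Z gives 9>1]
(C,P,Y): not NE [P1→D gives 8>1; P3→Z gives 9>1]
(C,P,Z): not NE [P1→B gives 9>7; P2→Q gives 9>5]
(C,Q,X): not NE [P2→P gives 8>7; P3→Z gives 9>6]
(C,Q,Y): not NE [P2→P gives 9>8; P3→Z gives 9>4]
(C,Q,Z): not NE [P1→D gives 7>6]
(C,R,X): not NE [P1→B gives 9>7; P2→P gives 8>1; P3→Y gives 3>1]
(C,R,Y): not NE [P1→B gives 8>3; P2→P gives 9>1]
(C,R,Z): not NE [P2→Q gives 9>5; P3→Y gives 3>0]
(D,P,X): not NE [P2→R gives 6>0]
(D,P,Y): NE
(D,P,Z): not NE [P1→B gives 9>1]
(D,Q,X): not NE [P1→C gives 9>5; P2→R gives 6>0; P3→Z gives 2>1]
(D,Q,Y): not NE [P1→C gives 9>6; P2→R gives 8>4; P3→Z gives 2>1]
(D,Q,Z): not NE [P2→R gives 9>4]
(D,R,X): not NE [P1→B gives 9>2]
(D,R,Y): not NE [P1→B gives 8>3; P3→X gives 7>0]
(D,R,Z): not NE [P1→C gives 7>2; P3→X gives 7>3]

PSNE = {(B,P,Z), (D,P,Y)}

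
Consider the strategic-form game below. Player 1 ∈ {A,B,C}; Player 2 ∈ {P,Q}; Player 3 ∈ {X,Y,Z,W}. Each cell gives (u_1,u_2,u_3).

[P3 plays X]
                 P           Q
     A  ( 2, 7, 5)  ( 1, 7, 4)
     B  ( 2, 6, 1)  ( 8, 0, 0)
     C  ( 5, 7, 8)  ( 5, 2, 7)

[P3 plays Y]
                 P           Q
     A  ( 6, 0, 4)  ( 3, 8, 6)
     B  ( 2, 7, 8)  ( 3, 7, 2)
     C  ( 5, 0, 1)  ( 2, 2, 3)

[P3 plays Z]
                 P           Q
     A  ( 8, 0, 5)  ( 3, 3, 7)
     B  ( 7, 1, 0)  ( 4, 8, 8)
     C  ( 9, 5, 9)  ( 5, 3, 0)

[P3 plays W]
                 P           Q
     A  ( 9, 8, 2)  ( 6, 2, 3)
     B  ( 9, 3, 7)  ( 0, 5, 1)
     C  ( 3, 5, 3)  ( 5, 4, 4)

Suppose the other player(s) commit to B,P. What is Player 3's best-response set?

u_3(X vs B,P) = 1
u_3(Y vs B,P) = 8
u_3(Z vs B,P) = 0
u_3(W vs B,P) = 7
max payoff 8 at {Y}

BR_3 = {Y}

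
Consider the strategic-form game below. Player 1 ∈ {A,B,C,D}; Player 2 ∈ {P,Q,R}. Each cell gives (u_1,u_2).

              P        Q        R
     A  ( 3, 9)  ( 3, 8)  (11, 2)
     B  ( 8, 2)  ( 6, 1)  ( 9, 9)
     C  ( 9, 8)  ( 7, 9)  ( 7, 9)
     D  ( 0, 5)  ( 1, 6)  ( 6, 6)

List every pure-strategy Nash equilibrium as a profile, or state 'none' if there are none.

Nash profiles: (C,Q)

(A,P): not NE [P1→C gives 9>3]
(A,Q): not NE [P1→C gives 7>3; P2→P gives 9>8]
(A,R): not NE [P2→P gives 9>2]
(B,P): not NE [P1→C gives 9>8; P2→R gives 9>2]
(B,Q): not NE [P1→C gives 7>6; P2→R gives 9>1]
(B,R): not NE [P1→A gives 11>9]
(C,P): not NE [P2→R gives 9>8]
(C,Q): NE
(C,R): not NE [P1→A gives 11>7]
(D,P): not NE [P1→C gives 9>0; P2→R gives 6>5]
(D,Q): not NE [P1→C gives 7>1]
(D,R): not NE [P1→A gives 11>6]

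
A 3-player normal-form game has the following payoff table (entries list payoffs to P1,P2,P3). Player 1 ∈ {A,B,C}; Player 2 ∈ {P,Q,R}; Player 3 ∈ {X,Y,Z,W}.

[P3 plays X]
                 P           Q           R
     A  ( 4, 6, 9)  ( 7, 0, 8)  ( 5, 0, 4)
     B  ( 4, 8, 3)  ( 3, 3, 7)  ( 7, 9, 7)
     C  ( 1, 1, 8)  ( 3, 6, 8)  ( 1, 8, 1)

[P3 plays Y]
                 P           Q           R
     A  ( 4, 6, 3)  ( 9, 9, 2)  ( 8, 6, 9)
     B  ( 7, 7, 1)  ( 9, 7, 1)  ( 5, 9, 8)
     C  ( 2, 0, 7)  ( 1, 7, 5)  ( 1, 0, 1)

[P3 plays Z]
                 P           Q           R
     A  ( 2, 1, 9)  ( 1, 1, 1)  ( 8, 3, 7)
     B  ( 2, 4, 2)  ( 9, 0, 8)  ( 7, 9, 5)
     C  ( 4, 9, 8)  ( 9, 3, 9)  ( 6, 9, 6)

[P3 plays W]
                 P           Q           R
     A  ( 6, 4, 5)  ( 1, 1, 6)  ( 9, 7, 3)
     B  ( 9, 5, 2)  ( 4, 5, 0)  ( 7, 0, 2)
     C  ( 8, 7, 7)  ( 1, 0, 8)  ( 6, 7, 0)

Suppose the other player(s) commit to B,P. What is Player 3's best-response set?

P3 best: {X}

u_3(X vs B,P) = 3
u_3(Y vs B,P) = 1
u_3(Z vs B,P) = 2
u_3(W vs B,P) = 2
max payoff 3 at {X}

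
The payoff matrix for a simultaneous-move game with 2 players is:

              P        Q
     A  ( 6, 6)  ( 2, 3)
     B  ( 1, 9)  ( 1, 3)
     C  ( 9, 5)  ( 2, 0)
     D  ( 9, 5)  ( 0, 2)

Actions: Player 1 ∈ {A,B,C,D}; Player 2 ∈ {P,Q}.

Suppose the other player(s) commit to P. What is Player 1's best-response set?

u_1(A vs P) = 6
u_1(B vs P) = 1
u_1(C vs P) = 9
u_1(D vs P) = 9
max payoff 9 at {C,D}

argmax u_1 = {C,D}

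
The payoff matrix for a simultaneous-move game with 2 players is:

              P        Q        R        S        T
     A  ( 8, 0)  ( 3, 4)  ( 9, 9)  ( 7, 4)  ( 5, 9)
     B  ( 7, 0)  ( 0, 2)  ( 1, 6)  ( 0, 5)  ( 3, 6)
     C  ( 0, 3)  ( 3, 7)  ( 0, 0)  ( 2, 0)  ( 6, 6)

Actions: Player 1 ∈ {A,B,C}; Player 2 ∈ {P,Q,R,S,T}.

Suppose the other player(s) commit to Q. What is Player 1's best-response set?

argmax u_1 = {A,C}

u_1(A vs Q) = 3
u_1(B vs Q) = 0
u_1(C vs Q) = 3
max payoff 3 at {A,C}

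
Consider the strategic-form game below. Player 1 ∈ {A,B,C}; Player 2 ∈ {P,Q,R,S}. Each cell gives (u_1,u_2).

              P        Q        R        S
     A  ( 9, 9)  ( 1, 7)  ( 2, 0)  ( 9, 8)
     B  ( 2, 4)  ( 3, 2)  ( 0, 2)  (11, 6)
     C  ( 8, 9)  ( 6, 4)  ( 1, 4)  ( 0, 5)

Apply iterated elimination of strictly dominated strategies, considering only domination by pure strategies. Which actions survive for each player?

Survivors P1:{A,B} P2:{P,S}

P2 drop Q (P beats it: A:9>7 B:4>2 C:9>4)
P1 drop C (A beats it: P:9>8 R:2>1 S:9>0)
P2 drop R (P beats it: A:9>0 B:4>2)
P1→{A,B} P2→{P,S}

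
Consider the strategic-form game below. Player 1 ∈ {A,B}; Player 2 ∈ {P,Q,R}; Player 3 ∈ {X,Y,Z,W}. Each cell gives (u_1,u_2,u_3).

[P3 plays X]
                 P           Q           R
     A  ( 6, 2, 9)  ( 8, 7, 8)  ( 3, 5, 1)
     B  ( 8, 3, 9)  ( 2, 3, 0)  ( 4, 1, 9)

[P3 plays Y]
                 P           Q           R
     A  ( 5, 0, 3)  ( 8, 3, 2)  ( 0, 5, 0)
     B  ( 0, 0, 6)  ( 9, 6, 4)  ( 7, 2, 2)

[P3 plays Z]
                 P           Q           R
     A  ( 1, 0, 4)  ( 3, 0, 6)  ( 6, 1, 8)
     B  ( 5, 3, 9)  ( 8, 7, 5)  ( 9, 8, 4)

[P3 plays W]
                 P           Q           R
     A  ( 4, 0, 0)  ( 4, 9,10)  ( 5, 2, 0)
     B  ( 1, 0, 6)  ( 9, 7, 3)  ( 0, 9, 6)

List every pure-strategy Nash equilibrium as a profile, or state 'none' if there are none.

PSNE = {(B,P,X)}

(A,P,X): not NE [P1→B gives 8>6; P2→Q gives 7>2]
(A,P,Y): not NE [P2→R gives 5>0; P3→X gives 9>3]
(A,P,Z): not NE [P1→B gives 5>1; P2→R gives 1>0; P3→X gives 9>4]
(A,P,W): not NE [P2→Q gives 9>0; P3→X gives 9>0]
(A,Q,X): not NE [P3→W gives 10>8]
(A,Q,Y): not NE [P1→B gives 9>8; P2→R gives 5>3; P3→W gives 10>2]
(A,Q,Z): not NE [P1→B gives 8>3; P2→R gives 1>0; P3→W gives 10>6]
(A,Q,W): not NE [P1→B gives 9>4]
(A,R,X): not NE [P1→B gives 4>3; P2→Q gives 7>5; P3→Z gives 8>1]
(A,R,Y): not NE [P1→B gives 7>0; P3→Z gives 8>0]
(A,R,Z): not NE [P1→B gives 9>6]
(A,R,W): not NE [P2→Q gives 9>2; P3→Z gives 8>0]
(B,P,X): NE
(B,P,Y): not NE [P1→A gives 5>0; P2→Q gives 6>0; P3→Z gives 9>6]
(B,P,Z): not NE [P2→R gives 8>3]
(B,P,W): not NE [P1→A gives 4>1; P2→R gives 9>0; P3→Z gives 9>6]
(B,Q,X): not NE [P1→A gives 8>2; P3→Z gives 5>0]
(B,Q,Y): not NE [P3→Z gives 5>4]
(B,Q,Z): not NE [P2→R gives 8>7]
(B,Q,W): not NE [P2→R gives 9>7; P3→Z gives 5>3]
(B,R,X): not NE [P2→Q gives 3>1]
(B,R,Y): not NE [P2→Q gives 6>2; P3→X gives 9>2]
(B,R,Z): not NE [P3→X gives 9>4]
(B,R,W): not NE [P1→A gives 5>0; P3→X gives 9>6]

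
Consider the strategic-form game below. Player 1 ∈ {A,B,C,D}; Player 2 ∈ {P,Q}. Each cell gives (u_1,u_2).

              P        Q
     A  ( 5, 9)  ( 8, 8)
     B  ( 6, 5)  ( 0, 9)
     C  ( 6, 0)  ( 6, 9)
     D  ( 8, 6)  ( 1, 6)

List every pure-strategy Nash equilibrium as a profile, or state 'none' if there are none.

PSNE = {(D,P)}

(A,P): not NE [P1→D gives 8>5]
(A,Q): not NE [P2→P gives 9>8]
(B,P): not NE [P1→D gives 8>6; P2→Q gives 9>5]
(B,Q): not NE [P1→A gives 8>0]
(C,P): not NE [P1→D gives 8>6; P2→Q gives 9>0]
(C,Q): not NE [P1→A gives 8>6]
(D,P): NE
(D,Q): not NE [P1→A gives 8>1]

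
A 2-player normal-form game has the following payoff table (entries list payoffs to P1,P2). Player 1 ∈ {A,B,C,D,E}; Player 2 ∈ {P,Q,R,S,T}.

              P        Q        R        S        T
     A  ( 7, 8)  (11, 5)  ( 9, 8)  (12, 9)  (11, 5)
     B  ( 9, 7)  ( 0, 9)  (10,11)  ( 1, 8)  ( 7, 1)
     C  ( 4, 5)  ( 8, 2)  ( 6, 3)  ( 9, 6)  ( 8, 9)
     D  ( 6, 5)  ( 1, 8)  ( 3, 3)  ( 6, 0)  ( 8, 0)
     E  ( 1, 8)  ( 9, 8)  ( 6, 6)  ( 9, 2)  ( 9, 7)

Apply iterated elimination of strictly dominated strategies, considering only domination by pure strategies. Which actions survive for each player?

P1 drop C (A beats it: P:7>4 Q:11>8 R:9>6 S:12>9 T:11>8)
P1 drop D (A beats it: P:7>6 Q:11>1 R:9>3 S:12>6 T:11>8)
P1 drop E (A beats it: P:7>1 Q:11>9 R:9>6 S:12>9 T:11>9)
P2 drop P (S beats it: A:9>8 B:8>7)
P2 drop Q (R beats it: A:8>5 B:11>9)
P2 drop T (R beats it: A:8>5 B:11>1)
P1→{A,B} P2→{R,S}

IESDS → P1:{A,B} P2:{R,S}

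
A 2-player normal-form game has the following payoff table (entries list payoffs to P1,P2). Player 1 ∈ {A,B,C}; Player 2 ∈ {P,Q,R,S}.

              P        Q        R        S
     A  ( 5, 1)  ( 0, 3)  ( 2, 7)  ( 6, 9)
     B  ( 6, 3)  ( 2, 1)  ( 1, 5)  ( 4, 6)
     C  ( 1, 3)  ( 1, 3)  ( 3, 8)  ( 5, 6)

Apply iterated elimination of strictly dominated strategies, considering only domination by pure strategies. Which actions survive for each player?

P2 drop P (R beats it: A:7>1 B:5>3 C:8>3)
P2 drop Q (R beats it: A:7>3 B:5>1 C:8>3)
P1 drop B (A beats it: R:2>1 S:6>4)
P1→{A,C} P2→{R,S}

Survivors P1:{A,C} P2:{R,S}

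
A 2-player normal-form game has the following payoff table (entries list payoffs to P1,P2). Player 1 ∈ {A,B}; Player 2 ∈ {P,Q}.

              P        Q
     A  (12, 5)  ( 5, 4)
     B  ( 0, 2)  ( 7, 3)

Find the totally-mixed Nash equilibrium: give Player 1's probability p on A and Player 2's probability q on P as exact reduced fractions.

P1 indiff ⇒ q·12+(1-q)·5 = q·0+(1-q)·7 ⇒ q(12) = (1-q)(2) ⇒ q = 1/7
P2 indiff ⇒ p·5+(1-p)·2 = p·4+(1-p)·3 ⇒ p(1) = (1-p)(1) ⇒ p = 1/2

P1 mixes 1/2 on A; P2 mixes 1/7 on P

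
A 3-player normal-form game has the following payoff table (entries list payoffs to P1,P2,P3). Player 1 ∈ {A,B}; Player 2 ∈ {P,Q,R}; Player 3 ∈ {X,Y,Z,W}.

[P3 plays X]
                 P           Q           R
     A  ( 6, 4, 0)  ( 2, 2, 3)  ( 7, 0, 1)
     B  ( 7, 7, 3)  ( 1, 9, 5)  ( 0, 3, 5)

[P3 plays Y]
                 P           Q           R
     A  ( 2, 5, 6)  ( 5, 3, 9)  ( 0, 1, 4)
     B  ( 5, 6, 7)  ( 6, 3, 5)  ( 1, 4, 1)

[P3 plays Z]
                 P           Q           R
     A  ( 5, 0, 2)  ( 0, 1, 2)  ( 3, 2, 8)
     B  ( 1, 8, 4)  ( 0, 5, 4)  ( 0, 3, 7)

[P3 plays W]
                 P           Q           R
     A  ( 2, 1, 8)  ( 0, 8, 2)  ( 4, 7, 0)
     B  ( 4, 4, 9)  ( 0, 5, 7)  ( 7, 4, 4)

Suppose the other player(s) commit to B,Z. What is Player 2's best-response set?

u_2(P vs B,Z) = 8
u_2(Q vs B,Z) = 5
u_2(R vs B,Z) = 3
max payoff 8 at {P}

argmax u_2 = {P}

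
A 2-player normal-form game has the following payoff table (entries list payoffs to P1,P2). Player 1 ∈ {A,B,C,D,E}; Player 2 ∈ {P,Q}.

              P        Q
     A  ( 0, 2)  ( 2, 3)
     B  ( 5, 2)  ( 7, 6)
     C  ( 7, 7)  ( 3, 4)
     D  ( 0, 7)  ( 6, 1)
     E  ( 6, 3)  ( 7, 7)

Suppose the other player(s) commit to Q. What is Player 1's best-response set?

P1 best: {B,E}

u_1(A vs Q) = 2
u_1(B vs Q) = 7
u_1(C vs Q) = 3
u_1(D vs Q) = 6
u_1(E vs Q) = 7
max payoff 7 at {B,E}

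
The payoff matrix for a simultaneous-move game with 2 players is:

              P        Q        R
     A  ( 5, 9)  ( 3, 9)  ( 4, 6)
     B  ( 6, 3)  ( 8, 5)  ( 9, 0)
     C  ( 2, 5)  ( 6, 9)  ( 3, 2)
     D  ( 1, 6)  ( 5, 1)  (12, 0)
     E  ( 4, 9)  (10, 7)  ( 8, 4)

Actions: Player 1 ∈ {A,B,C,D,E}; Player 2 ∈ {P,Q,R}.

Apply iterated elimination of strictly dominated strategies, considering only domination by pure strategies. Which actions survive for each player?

P1 drop A (B beats it: P:6>5 Q:8>3 R:9>4)
P1 drop C (B beats it: P:6>2 Q:8>6 R:9>3)
P2 drop R (P beats it: B:3>0 D:6>0 E:9>4)
P1 drop D (B beats it: P:6>1 Q:8>5)
P1→{B,E} P2→{P,Q}

Remaining: P1:{B,E} P2:{P,Q}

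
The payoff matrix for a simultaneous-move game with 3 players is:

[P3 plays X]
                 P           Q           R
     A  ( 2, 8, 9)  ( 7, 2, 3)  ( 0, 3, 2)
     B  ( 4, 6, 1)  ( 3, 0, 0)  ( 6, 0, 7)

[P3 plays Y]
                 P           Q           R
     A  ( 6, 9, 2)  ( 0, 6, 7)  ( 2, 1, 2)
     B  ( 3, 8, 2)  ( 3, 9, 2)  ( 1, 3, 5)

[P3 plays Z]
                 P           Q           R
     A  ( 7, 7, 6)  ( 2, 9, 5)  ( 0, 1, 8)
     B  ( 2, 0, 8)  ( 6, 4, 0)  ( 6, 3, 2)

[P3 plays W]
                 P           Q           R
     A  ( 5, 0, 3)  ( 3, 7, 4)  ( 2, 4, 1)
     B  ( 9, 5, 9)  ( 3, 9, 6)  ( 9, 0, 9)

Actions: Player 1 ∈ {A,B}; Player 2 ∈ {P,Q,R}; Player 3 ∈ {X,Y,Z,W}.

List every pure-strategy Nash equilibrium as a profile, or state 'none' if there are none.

(A,P,X): not NE [P1→B gives 4>2]
(A,P,Y): not NE [P3→X gives 9>2]
(A,P,Z): not NE [P2→Q gives 9>7; P3→X gives 9>6]
(A,P,W): not NE [P1→B gives 9>5; P2→Q gives 7>0; P3→X gives 9>3]
(A,Q,X): not NE [P2→P gives 8>2; P3→Y gives 7>3]
(A,Q,Y): not NE [P1→B gives 3>0; P2→P gives 9>6]
(A,Q,Z): not NE [P1→B gives 6>2; P3→Y gives 7>5]
(A,Q,W): not NE [P3→Y gives 7>4]
(A,R,X): not NE [P1→B gives 6>0; P2→P gives 8>3; P3→Z gives 8>2]
(A,R,Y): not NE [P2→P gives 9>1; P3→Z gives 8>2]
(A,R,Z): not NE [P1→B gives 6>0; P2→Q gives 9>1]
(A,R,W): not NE [P1→B gives 9>2; P2→Q gives 7>4; P3→Z gives 8>1]
(B,P,X): not NE [P3→W gives 9>1]
(B,P,Y): not NE [P1→A gives 6>3; P2→Q gives 9>8; P3→W gives 9>2]
(B,P,Z): not NE [P1→A gives 7>2; P2→Q gives 4>0; P3→W gives 9>8]
(B,P,W): not NE [P2→Q gives 9>5]
(B,Q,X): not NE [P1→A gives 7>3; P2→P gives 6>0; P3→W gives 6>0]
(B,Q,Y): not NE [P3→W gives 6>2]
(B,Q,Z): not NE [P3→W gives 6>0]
(B,Q,W): NE
(B,R,X): not NE [P2→P gives 6>0; P3→W gives 9>7]
(B,R,Y): not NE [P1→A gives 2>1; P2→Q gives 9>3; P3→W gives 9>5]
(B,R,Z): not NE [P2→Q gives 4>3; P3→W gives 9>2]
(B,R,W): not NE [P2→Q gives 9>0]

Nash profiles: (B,Q,W)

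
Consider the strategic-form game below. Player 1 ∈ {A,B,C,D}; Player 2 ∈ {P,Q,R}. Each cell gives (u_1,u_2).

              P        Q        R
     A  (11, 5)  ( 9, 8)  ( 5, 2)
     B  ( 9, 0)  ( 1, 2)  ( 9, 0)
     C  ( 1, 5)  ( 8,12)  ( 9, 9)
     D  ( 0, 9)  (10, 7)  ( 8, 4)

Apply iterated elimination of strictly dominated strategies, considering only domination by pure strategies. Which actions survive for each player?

P2 drop R (Q beats it: A:8>2 B:2>0 C:12>9 D:7>4)
P1 drop B (A beats it: P:11>9 Q:9>1)
P1 drop C (A beats it: P:11>1 Q:9>8)
P1→{A,D} P2→{P,Q}

IESDS → P1:{A,D} P2:{P,Q}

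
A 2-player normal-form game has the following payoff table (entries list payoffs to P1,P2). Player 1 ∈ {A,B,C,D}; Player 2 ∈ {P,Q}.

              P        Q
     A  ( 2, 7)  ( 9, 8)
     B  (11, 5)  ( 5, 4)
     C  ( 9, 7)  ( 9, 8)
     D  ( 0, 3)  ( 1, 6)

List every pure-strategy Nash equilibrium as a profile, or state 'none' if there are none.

PSNE = {(A,Q), (B,P), (C,Q)}

(A,P): not NE [P1→B gives 11>2; P2→Q gives 8>7]
(A,Q): NE
(B,P): NE
(B,Q): not NE [P1→C gives 9>5; P2→P gives 5>4]
(C,P): not NE [P1→B gives 11>9; P2→Q gives 8>7]
(C,Q): NE
(D,P): not NE [P1→B gives 11>0; P2→Q gives 6>3]
(D,Q): not NE [P1→C gives 9>1]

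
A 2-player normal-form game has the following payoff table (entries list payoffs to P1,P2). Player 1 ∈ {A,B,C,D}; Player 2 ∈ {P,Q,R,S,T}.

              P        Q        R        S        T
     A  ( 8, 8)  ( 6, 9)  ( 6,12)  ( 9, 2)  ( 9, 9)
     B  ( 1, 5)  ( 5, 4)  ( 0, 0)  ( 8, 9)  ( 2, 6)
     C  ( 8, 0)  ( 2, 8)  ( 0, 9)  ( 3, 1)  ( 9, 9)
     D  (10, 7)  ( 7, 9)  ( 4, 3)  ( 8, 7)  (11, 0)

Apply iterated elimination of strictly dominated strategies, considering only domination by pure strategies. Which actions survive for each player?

IESDS → P1:{A,D} P2:{Q,R}

P1 drop B (A beats it: P:8>1 Q:6>5 R:6>0 S:9>8 T:9>2)
P1 drop C (D beats it: P:10>8 Q:7>2 R:4>0 S:8>3 T:11>9)
P2 drop P (Q beats it: A:9>8 D:9>7)
P2 drop S (Q beats it: A:9>2 D:9>7)
P2 drop T (R beats it: A:12>9 D:3>0)
P1→{A,D} P2→{Q,R}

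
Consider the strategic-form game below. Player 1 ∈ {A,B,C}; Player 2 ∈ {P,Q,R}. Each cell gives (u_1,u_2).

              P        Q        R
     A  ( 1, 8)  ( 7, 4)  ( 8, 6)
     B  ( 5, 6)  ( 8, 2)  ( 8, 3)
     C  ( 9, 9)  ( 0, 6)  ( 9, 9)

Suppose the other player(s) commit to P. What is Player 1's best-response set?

u_1(A vs P) = 1
u_1(B vs P) = 5
u_1(C vs P) = 9
max payoff 9 at {C}

P1 best: {C}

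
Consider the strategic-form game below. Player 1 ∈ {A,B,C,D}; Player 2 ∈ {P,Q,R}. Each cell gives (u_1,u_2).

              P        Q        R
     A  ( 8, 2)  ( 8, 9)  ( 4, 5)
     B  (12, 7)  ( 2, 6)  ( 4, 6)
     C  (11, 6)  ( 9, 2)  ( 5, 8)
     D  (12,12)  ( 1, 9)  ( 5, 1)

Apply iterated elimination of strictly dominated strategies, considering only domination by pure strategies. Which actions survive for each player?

Remaining: P1:{B,C,D} P2:{P,R}

P1 drop A (C beats it: P:11>8 Q:9>8 R:5>4)
P2 drop Q (P beats it: B:7>6 C:6>2 D:12>9)
P1→{B,C,D} P2→{P,R}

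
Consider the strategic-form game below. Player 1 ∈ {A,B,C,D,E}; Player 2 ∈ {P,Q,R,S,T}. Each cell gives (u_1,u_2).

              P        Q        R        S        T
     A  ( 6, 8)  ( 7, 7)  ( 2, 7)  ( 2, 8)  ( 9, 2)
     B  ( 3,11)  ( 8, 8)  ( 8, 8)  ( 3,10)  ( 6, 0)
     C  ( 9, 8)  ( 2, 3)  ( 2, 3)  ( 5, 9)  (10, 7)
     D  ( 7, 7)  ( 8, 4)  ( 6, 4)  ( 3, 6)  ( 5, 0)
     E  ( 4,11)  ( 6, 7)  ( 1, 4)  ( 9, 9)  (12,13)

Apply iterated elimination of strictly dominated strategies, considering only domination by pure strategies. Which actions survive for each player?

Remaining: P1:{C,E} P2:{P,S,T}

P2 drop Q (P beats it: A:8>7 B:11>8 C:8>3 D:7>4 E:11>7)
P2 drop R (P beats it: A:8>7 B:11>8 C:8>3 D:7>4 E:11>4)
P1 drop A (C beats it: P:9>6 S:5>2 T:10>9)
P1 drop B (C beats it: P:9>3 S:5>3 T:10>6)
P1 drop D (C beats it: P:9>7 S:5>3 T:10>5)
P1→{C,E} P2→{P,S,T}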